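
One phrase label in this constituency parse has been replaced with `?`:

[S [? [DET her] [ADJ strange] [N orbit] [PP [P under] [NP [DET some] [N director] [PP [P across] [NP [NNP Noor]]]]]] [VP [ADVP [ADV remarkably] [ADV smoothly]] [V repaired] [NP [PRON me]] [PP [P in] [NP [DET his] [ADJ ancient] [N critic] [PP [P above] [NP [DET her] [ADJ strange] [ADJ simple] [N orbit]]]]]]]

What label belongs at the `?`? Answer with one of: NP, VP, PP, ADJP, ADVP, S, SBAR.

NP

Looking at what the `?` directly dominates — DET 'her', ADJ 'strange', N 'orbit', PP — this is a noun phrase (NP).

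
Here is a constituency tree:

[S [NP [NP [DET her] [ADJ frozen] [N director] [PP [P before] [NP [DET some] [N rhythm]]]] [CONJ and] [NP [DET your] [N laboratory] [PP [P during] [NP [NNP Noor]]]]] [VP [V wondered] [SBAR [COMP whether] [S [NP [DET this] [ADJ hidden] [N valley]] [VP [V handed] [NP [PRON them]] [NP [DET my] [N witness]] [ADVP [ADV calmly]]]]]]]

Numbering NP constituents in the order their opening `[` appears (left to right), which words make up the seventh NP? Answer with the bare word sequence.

them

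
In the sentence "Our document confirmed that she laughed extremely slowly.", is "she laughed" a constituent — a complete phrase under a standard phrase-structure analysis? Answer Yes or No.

No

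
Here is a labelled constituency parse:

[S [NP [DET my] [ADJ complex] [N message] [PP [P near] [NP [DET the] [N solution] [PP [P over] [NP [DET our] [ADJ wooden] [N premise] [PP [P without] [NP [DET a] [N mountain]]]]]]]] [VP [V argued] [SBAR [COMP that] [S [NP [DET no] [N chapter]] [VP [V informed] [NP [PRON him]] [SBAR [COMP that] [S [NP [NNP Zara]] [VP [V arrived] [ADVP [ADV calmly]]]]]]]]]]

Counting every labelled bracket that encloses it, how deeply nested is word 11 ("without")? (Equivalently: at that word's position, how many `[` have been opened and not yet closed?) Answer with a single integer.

8

Path from the root down to the word: S → NP → PP → NP → PP → NP → PP → P. That is 8 enclosing brackets.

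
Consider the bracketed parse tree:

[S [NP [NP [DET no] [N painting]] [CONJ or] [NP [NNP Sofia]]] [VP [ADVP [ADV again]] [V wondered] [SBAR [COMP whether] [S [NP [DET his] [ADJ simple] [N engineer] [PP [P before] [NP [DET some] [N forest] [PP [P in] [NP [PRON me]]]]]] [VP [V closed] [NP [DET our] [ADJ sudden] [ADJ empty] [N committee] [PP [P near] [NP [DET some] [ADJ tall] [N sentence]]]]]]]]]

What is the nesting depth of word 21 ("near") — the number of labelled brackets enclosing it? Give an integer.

8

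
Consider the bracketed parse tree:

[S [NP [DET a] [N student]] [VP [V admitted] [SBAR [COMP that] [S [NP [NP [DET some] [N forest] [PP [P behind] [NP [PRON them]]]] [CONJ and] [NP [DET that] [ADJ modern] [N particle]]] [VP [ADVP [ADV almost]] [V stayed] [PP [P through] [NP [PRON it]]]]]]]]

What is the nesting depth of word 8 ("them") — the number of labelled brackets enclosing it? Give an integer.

9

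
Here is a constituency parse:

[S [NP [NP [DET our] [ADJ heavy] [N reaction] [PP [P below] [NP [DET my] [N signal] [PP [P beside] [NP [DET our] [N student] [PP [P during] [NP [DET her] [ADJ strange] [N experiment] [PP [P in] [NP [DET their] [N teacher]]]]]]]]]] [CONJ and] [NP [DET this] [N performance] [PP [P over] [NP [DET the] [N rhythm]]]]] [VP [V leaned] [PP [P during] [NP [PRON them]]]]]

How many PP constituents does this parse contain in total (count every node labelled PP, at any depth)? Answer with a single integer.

6

The PP constituents are: [PP below my signal beside our student during her strange experiment in their teacher]; [PP beside our student during her strange experiment in their teacher]; [PP during her strange experiment in their teacher]; [PP in their teacher]; [PP over the rhythm]; [PP during them]. Total: 6.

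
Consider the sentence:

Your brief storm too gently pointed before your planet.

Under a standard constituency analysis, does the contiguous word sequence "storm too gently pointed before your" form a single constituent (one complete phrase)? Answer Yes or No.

No

The sequence begins inside the noun phrase "your brief storm" and ends inside the verb phrase "too gently pointed before your planet"; it crosses a phrase boundary, so no single node in the tree spans exactly those words.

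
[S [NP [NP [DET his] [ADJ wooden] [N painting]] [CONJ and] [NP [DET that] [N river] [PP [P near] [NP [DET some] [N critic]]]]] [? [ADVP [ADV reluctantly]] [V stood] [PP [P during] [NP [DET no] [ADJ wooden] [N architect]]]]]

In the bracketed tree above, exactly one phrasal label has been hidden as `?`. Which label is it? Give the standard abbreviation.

A constituent whose immediate children are ADVP, V 'stood', PP is a verb phrase: VP.

VP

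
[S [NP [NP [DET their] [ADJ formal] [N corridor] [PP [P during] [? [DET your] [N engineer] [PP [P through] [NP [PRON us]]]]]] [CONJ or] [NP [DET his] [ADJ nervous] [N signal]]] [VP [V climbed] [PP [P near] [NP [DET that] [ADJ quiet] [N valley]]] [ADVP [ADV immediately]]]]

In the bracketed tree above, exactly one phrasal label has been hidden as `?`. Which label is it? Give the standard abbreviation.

NP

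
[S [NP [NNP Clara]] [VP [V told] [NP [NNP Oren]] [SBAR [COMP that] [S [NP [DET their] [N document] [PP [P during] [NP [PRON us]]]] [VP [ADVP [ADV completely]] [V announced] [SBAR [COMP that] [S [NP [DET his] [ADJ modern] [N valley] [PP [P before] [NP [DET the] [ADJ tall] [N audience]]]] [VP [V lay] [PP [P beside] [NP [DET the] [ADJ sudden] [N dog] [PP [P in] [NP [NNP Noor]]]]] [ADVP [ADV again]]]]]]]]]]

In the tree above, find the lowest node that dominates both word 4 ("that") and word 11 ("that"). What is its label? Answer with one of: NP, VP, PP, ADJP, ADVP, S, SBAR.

SBAR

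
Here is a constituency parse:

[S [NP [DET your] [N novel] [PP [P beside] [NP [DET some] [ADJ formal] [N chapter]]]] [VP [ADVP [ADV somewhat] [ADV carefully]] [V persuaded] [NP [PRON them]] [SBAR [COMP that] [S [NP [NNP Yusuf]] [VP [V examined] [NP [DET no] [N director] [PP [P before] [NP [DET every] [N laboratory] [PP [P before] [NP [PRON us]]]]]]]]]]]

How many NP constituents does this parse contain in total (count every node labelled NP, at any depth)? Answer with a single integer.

The NP constituents are: [NP your novel beside some formal chapter]; [NP some formal chapter]; [NP them]; [NP Yusuf]; [NP no director before every laboratory before us]; [NP every laboratory before us] …. Total: 7.

7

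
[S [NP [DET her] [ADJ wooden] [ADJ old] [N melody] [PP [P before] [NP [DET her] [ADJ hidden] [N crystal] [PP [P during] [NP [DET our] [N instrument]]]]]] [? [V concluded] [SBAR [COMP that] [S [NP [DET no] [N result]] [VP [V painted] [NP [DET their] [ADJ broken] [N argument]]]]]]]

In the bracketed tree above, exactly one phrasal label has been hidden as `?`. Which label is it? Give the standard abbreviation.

VP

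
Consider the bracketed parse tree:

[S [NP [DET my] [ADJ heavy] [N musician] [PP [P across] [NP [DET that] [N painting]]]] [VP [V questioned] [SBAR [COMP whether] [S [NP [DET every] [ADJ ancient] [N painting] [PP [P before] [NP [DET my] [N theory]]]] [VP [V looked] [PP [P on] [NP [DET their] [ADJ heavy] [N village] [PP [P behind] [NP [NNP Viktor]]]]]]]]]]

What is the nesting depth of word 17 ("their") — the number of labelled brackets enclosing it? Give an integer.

Path from the root down to the word: S → VP → SBAR → S → VP → PP → NP → DET. That is 8 enclosing brackets.

8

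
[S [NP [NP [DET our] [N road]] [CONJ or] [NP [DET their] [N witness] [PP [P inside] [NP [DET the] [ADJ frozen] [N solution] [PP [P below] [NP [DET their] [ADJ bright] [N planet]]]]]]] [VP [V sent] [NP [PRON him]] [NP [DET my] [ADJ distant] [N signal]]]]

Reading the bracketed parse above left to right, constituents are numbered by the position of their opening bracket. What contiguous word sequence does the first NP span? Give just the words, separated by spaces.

The NP opening brackets appear, in order, over: "our road or their witness inside the frozen solution below their bright planet"; "our road"; "their witness inside the frozen solution below their bright planet"; "the frozen solution below their bright planet"; "their bright planet"; "him"; "my distant signal". The first one spans "our road or their witness inside the frozen solution below their bright planet".

our road or their witness inside the frozen solution below their bright planet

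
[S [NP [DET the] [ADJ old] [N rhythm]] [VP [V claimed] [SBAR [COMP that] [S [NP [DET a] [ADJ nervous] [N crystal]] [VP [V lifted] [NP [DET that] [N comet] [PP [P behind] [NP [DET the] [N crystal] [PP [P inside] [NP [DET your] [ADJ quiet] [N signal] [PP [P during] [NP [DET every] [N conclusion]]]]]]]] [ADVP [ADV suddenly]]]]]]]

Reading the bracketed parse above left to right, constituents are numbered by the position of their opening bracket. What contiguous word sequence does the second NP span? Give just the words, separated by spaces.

a nervous crystal

In left-to-right order the NP constituents are "the old rhythm"; "a nervous crystal"; "that comet behind the crystal inside your quiet signal during every conclusion"; "the crystal inside your quiet signal during every conclusion"; "your quiet signal during every conclusion"; "every conclusion". Number 2 is "a nervous crystal".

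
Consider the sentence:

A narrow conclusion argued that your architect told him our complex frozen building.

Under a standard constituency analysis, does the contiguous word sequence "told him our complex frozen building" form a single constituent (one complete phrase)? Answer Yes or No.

Yes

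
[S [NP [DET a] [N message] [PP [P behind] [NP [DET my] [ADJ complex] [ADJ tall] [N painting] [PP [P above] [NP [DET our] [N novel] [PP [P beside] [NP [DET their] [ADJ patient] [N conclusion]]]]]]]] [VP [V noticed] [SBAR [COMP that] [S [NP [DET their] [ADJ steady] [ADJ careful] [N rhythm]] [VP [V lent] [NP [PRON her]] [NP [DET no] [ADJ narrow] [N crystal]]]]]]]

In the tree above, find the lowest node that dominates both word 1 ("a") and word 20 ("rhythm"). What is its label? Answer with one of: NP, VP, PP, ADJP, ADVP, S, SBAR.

S

Both words fall inside [S a message behind my complex tall painting above our novel beside their patient conclusion noticed that their steady careful rhythm lent her no narrow crystal] (words 1–25), and no smaller constituent contains them both. Label: S.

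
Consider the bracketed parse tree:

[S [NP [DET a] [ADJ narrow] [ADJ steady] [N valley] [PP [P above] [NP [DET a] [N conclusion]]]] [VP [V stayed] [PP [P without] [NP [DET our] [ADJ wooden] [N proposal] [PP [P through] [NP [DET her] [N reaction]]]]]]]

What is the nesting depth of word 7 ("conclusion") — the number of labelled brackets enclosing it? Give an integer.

5

Path from the root down to the word: S → NP → PP → NP → N. That is 5 enclosing brackets.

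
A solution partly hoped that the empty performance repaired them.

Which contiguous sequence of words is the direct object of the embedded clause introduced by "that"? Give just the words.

them

The verb of the embedded clause introduced by "that" is "repaired"; its direct object is the NP "them".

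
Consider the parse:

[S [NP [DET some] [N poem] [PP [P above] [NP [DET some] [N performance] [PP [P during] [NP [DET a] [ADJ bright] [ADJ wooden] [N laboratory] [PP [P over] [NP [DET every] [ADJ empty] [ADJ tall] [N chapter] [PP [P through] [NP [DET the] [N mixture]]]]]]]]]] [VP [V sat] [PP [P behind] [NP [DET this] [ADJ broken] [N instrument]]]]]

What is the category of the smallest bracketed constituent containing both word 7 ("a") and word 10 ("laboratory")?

Word 7 lies under S → NP → PP → NP → PP → NP → DET; word 10 lies under S → NP → PP → NP → PP → NP → N. The lowest shared node is the NP.

NP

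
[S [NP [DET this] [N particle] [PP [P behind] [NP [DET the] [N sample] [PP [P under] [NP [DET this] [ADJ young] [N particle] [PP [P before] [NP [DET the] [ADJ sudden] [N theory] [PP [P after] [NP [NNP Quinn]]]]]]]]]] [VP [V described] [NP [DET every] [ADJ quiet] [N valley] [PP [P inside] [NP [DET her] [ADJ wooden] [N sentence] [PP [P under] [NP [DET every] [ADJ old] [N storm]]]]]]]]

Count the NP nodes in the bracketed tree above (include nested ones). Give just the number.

8

Listing each NP by its span: [NP this particle behind the sample under this young particle before the sudden theory after Quinn]; [NP the sample under this young particle before the sudden theory after Quinn]; [NP this young particle before the sudden theory after Quinn]; [NP the sudden theory after Quinn]; [NP Quinn]; [NP every quiet valley inside her wooden sentence under every old storm] … — that makes 8.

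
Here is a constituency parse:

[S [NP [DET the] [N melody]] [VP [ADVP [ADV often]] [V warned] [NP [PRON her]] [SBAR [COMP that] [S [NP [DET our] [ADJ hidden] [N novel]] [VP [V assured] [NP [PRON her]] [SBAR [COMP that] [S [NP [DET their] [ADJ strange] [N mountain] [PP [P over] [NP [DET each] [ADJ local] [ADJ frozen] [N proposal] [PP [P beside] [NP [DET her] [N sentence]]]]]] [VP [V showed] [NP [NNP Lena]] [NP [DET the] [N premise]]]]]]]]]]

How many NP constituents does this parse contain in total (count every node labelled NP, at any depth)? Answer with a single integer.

Listing each NP by its span: [NP the melody]; [NP her]; [NP our hidden novel]; [NP her]; [NP their strange mountain over each local frozen proposal beside her sentence]; [NP each local frozen proposal beside her sentence] … — that makes 9.

9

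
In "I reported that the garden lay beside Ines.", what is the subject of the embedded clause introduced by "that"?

the garden

The subject of the embedded clause introduced by "that" is the NP immediately before the verb "lay": "the garden".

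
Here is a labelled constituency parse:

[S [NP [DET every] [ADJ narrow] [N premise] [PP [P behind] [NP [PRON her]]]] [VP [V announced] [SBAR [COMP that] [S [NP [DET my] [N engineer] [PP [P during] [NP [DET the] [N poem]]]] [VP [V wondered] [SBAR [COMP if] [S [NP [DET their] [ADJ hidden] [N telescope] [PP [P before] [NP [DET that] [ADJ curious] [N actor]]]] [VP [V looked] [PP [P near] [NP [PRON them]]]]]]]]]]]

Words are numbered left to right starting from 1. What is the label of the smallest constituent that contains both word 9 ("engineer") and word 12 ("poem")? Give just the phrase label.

NP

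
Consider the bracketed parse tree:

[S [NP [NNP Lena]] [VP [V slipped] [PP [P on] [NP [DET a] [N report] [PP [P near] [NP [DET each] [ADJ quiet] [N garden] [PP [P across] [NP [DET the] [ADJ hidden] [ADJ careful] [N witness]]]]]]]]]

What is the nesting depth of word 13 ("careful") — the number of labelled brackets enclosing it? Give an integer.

Path from the root down to the word: S → VP → PP → NP → PP → NP → PP → NP → ADJ. That is 9 enclosing brackets.

9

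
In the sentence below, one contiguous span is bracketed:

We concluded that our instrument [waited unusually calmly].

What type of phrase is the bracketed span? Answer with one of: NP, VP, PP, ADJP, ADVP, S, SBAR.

VP

"waited" is the head of the bracketed span, so the span is a verb phrase: VP.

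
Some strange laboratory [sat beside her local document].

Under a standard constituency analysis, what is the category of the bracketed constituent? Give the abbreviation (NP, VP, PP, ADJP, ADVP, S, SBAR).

The span is built around the verb "sat" — a verb phrase (VP).

VP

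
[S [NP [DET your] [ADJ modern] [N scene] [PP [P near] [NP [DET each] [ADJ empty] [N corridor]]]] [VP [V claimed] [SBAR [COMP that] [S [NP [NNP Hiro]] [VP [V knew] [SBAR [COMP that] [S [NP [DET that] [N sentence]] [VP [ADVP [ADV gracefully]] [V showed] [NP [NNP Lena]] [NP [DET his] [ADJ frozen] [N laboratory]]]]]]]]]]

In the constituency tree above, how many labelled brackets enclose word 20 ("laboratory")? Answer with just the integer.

Path from the root down to the word: S → VP → SBAR → S → VP → SBAR → S → VP → NP → N. That is 10 enclosing brackets.

10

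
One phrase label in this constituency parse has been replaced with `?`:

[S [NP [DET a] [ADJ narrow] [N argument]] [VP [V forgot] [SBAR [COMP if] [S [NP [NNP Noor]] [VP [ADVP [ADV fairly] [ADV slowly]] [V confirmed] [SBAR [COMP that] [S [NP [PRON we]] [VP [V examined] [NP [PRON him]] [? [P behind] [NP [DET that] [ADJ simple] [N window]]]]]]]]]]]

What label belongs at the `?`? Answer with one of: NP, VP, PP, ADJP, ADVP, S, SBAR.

PP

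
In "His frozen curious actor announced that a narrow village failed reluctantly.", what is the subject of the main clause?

The subject of the main clause is the NP immediately before the verb "announced": "his frozen curious actor".

his frozen curious actor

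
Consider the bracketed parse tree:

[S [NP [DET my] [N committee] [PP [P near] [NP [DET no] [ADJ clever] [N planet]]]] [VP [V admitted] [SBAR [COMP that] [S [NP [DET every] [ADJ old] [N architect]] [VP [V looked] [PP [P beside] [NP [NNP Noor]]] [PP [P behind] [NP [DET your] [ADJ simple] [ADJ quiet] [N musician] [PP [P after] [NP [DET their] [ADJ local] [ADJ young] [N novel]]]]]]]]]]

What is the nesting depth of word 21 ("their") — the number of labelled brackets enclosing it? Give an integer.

10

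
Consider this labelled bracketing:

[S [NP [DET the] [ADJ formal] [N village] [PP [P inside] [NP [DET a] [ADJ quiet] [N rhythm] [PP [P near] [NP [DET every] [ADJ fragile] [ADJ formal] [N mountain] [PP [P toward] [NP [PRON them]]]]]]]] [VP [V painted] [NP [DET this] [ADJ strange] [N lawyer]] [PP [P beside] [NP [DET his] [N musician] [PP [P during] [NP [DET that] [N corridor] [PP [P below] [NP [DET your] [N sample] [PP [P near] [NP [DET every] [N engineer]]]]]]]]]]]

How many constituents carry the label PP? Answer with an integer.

Scanning left to right, an opening `[PP` appears at word positions 4, 8, 13, 19, 22, 25, 28 — 7 in total.

7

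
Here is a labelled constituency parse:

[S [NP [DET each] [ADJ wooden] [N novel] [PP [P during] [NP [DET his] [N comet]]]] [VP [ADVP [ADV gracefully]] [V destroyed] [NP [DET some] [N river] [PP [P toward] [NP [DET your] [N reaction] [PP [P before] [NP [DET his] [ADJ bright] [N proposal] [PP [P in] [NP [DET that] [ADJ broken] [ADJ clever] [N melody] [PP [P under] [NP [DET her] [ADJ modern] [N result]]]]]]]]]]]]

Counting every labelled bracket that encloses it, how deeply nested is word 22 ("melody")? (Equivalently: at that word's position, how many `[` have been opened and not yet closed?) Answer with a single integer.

Counting open brackets not yet closed at "melody": [S [VP [NP [PP [NP [PP [NP [PP [NP [N = 10.

10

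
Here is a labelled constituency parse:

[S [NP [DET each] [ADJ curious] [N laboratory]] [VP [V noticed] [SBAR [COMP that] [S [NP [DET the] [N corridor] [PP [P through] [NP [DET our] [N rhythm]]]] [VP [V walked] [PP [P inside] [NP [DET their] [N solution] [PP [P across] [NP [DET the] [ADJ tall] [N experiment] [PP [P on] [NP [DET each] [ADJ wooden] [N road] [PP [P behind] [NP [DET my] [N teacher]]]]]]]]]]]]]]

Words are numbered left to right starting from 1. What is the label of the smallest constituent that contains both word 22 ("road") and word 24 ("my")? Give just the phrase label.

NP

The smallest bracket enclosing both words is [NP each wooden road behind my teacher], so the label is NP.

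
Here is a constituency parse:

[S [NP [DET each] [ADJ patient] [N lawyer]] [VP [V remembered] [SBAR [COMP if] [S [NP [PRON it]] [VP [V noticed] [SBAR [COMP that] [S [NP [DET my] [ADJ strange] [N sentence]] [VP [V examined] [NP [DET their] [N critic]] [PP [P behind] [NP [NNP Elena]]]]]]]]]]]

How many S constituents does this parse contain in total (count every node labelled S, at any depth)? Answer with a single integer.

The S constituents are: [S each patient lawyer remembered if it noticed that my strange sentence examined their critic behind Elena]; [S it noticed that my strange sentence examined their critic behind Elena]; [S my strange sentence examined their critic behind Elena]. Total: 3.

3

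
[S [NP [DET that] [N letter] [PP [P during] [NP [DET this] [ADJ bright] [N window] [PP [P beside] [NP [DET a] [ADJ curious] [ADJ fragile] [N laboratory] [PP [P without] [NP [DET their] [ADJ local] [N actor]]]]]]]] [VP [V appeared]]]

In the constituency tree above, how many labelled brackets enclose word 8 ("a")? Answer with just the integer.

Path from the root down to the word: S → NP → PP → NP → PP → NP → DET. That is 7 enclosing brackets.

7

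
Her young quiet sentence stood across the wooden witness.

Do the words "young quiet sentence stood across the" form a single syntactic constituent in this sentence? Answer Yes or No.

No

The sequence begins inside the noun phrase "her young quiet sentence" and ends inside the verb phrase "stood across the wooden witness"; it crosses a phrase boundary, so no single node in the tree spans exactly those words.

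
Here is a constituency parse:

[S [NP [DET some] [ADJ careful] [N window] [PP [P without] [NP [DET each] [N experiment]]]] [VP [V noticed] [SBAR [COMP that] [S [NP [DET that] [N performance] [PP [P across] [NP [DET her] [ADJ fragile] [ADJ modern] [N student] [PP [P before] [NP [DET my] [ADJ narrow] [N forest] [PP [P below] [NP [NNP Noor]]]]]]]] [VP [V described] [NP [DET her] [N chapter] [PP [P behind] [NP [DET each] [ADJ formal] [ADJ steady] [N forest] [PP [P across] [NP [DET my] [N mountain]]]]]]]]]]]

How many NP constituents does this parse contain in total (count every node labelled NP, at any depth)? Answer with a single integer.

The NP constituents are: [NP some careful window without each experiment]; [NP each experiment]; [NP that performance across her fragile modern student before my narrow forest below Noor]; [NP her fragile modern student before my narrow forest below Noor]; [NP my narrow forest below Noor]; [NP Noor] …. Total: 9.

9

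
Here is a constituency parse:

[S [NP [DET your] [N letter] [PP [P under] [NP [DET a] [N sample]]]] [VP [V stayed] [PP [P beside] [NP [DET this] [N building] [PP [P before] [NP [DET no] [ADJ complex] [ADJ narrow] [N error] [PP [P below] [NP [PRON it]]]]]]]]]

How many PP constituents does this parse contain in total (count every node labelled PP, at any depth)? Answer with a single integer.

4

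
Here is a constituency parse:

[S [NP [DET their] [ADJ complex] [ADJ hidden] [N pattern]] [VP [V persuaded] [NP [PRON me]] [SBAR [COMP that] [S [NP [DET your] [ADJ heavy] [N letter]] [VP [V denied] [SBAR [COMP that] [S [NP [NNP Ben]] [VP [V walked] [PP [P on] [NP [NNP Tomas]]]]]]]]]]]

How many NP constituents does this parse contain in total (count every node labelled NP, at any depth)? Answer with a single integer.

5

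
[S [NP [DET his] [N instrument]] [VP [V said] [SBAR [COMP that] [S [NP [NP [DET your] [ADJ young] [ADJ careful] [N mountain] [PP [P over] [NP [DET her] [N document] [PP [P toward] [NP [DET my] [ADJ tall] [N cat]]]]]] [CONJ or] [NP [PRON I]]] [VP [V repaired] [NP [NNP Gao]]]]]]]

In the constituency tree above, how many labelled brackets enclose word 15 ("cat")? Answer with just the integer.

Path from the root down to the word: S → VP → SBAR → S → NP → NP → PP → NP → PP → NP → N. That is 11 enclosing brackets.

11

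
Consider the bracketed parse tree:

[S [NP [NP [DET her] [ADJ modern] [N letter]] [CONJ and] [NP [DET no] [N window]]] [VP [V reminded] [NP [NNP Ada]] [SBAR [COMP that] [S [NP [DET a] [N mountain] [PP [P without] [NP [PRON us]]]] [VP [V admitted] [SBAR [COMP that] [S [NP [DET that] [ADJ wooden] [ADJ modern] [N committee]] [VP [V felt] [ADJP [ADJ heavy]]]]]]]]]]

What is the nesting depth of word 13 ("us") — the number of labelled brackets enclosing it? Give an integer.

8

The word sits inside PRON, which is inside NP, inside PP, inside NP, inside S, inside SBAR, inside VP, inside S — 8 brackets in all.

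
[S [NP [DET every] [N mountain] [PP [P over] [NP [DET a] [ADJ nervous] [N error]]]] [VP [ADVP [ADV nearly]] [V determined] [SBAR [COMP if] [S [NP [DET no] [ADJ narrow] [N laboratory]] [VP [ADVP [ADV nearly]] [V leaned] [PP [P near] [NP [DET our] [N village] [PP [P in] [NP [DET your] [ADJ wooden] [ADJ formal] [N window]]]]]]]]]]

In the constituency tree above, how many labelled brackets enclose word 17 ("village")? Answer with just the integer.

8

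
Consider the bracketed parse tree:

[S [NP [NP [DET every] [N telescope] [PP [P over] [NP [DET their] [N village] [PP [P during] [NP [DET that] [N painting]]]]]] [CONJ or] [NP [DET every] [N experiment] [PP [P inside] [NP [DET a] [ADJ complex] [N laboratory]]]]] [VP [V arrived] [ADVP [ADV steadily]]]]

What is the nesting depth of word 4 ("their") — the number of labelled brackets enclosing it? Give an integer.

6

Path from the root down to the word: S → NP → NP → PP → NP → DET. That is 6 enclosing brackets.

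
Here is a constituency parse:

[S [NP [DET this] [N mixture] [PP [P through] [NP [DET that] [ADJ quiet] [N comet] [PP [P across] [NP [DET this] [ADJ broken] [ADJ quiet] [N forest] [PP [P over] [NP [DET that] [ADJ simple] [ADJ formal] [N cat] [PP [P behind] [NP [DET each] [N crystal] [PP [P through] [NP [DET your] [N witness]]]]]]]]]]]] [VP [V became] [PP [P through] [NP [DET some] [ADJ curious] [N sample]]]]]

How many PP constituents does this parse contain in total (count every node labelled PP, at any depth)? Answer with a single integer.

6

The PP constituents are: [PP through that quiet comet across this broken quiet forest over that simple formal cat behind each crystal through your witness]; [PP across this broken quiet forest over that simple formal cat behind each crystal through your witness]; [PP over that simple formal cat behind each crystal through your witness]; [PP behind each crystal through your witness]; [PP through your witness]; [PP through some curious sample]. Total: 6.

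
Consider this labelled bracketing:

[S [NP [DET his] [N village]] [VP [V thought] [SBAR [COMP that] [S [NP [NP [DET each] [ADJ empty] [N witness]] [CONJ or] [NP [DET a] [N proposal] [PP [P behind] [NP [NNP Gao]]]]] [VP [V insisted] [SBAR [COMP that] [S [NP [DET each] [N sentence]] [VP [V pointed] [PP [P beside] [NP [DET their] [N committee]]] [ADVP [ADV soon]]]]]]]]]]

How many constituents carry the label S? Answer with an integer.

3

The S constituents are: [S his village thought that each empty witness or a proposal behind Gao insisted that each sentence pointed beside their committee soon]; [S each empty witness or a proposal behind Gao insisted that each sentence pointed beside their committee soon]; [S each sentence pointed beside their committee soon]. Total: 3.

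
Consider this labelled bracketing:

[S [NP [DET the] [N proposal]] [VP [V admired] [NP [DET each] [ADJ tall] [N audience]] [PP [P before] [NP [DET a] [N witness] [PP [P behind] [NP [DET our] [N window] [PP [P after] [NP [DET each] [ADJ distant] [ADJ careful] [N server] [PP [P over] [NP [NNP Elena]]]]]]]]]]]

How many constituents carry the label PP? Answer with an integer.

The PP constituents are: [PP before a witness behind our window after each distant careful server over Elena]; [PP behind our window after each distant careful server over Elena]; [PP after each distant careful server over Elena]; [PP over Elena]. Total: 4.

4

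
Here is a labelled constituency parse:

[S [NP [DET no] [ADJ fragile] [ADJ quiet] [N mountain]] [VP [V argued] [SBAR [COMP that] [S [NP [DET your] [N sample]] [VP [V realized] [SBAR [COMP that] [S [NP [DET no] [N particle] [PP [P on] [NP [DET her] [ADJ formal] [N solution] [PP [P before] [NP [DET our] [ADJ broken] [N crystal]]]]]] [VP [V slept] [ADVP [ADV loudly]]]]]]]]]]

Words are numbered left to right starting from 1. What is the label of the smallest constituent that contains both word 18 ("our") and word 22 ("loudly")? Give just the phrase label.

Both words fall inside [S no particle on her formal solution before our broken crystal slept loudly] (words 11–22), and no smaller constituent contains them both. Label: S.

S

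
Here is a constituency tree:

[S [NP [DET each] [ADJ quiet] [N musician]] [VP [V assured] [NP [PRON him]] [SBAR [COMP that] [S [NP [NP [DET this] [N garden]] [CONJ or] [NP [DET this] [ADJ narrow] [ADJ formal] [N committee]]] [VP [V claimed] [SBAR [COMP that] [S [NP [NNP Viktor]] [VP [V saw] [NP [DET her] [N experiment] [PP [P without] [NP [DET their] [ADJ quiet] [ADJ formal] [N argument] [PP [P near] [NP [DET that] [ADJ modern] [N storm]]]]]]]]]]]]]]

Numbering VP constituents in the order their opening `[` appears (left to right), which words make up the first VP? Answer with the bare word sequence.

The VP opening brackets appear, in order, over: "assured him that this garden or this narrow formal committee claimed that Viktor saw her experiment without their quiet formal argument near that modern storm"; "claimed that Viktor saw her experiment without their quiet formal argument near that modern storm"; "saw her experiment without their quiet formal argument near that modern storm". The first one spans "assured him that this garden or this narrow formal committee claimed that Viktor saw her experiment without their quiet formal argument near that modern storm".

assured him that this garden or this narrow formal committee claimed that Viktor saw her experiment without their quiet formal argument near that modern storm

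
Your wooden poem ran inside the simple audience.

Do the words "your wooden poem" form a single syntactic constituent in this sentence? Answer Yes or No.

Yes

The sequence corresponds to a single NP node — the noun phrase "your wooden poem".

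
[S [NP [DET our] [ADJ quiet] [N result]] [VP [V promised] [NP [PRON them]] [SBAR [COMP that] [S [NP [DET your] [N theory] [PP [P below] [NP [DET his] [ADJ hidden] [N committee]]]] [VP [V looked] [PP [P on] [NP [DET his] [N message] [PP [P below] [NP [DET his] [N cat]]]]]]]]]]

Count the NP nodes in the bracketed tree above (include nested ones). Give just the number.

6

Listing each NP by its span: [NP our quiet result]; [NP them]; [NP your theory below his hidden committee]; [NP his hidden committee]; [NP his message below his cat]; [NP his cat] — that makes 6.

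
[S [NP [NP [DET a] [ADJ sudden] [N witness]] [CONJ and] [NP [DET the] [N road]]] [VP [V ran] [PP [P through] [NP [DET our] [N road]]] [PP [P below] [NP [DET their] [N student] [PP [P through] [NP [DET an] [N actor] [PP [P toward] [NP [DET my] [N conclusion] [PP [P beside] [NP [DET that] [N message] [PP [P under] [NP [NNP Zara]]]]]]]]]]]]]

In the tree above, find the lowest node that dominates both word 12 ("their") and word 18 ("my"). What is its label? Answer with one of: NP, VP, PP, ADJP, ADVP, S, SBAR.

NP

Both words fall inside [NP their student through an actor toward my conclusion beside that message under Zara] (words 12–24), and no smaller constituent contains them both. Label: NP.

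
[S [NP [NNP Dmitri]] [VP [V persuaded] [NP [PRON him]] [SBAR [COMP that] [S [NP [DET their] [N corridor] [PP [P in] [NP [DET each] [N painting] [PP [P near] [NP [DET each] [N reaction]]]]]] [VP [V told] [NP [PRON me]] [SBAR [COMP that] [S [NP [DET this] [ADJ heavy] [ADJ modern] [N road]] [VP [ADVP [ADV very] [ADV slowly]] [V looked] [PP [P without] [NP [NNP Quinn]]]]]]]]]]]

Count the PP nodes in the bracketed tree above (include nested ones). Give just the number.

3

Scanning left to right, an opening `[PP` appears at word positions 7, 10, 23 — 3 in total.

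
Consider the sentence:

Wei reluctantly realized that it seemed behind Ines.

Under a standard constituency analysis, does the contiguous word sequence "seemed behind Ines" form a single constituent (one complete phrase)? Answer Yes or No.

Yes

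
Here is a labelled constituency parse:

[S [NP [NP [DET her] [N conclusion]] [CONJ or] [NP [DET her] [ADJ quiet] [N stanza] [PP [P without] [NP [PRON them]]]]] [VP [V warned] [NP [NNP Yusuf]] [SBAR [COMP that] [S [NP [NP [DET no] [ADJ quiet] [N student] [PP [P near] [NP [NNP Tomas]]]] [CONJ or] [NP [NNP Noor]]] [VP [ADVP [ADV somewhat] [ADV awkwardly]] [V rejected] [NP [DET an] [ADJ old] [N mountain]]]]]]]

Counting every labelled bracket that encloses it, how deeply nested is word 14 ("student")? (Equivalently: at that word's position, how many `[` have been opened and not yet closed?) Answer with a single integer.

7

Counting open brackets not yet closed at "student": [S [VP [SBAR [S [NP [NP [N = 7.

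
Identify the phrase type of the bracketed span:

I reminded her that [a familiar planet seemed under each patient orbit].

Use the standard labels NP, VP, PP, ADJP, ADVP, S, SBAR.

The bracketed span "a familiar planet seemed under each patient orbit" is headed by "seemed", making it a clause (S).

S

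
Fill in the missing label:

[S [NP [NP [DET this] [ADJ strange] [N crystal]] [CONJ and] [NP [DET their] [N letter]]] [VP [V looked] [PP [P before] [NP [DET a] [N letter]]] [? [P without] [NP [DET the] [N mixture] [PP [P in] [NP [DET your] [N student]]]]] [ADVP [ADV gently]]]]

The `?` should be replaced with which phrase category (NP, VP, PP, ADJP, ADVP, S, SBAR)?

A constituent whose immediate children are P 'without', NP is a prepositional phrase: PP.

PP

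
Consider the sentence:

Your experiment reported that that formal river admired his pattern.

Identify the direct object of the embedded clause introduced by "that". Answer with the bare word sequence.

his pattern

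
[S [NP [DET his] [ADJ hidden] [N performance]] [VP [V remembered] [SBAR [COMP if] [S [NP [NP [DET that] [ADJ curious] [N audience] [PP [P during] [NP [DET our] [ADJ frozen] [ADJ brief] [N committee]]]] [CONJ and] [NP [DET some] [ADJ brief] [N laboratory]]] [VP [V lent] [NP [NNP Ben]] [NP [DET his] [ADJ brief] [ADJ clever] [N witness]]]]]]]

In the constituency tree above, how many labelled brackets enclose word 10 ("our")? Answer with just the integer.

9

The word sits inside DET, which is inside NP, inside PP, inside NP, inside NP, inside S, inside SBAR, inside VP, inside S — 9 brackets in all.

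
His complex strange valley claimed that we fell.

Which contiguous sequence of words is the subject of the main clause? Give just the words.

his complex strange valley

"his complex strange valley" is the NP that combines with the VP headed by "claimed" to form the main clause — the subject.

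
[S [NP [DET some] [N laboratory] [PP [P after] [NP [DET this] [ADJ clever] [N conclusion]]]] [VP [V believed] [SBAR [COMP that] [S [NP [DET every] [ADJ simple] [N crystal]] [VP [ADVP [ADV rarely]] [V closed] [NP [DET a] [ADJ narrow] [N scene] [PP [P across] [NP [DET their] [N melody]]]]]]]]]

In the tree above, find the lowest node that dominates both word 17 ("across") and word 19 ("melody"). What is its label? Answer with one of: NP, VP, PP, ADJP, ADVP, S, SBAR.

Both words fall inside [PP across their melody] (words 17–19), and no smaller constituent contains them both. Label: PP.

PP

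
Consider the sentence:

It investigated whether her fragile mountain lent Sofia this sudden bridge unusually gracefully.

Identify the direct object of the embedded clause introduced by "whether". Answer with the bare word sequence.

"lent" heads the VP of the embedded clause introduced by "whether", and "this sudden bridge" is its direct object.

this sudden bridge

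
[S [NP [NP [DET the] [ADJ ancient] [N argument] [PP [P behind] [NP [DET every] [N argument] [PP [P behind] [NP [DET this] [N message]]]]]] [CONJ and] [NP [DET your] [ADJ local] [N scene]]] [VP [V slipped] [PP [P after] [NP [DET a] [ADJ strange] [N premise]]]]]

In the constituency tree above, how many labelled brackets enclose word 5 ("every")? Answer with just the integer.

The word sits inside DET, which is inside NP, inside PP, inside NP, inside NP, inside S — 6 brackets in all.

6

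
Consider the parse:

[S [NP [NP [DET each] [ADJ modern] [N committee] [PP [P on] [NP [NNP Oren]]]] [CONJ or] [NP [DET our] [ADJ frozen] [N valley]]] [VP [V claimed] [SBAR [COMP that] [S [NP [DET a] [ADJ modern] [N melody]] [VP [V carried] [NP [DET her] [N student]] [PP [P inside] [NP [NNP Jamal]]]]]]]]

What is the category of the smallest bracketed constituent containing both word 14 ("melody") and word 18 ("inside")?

S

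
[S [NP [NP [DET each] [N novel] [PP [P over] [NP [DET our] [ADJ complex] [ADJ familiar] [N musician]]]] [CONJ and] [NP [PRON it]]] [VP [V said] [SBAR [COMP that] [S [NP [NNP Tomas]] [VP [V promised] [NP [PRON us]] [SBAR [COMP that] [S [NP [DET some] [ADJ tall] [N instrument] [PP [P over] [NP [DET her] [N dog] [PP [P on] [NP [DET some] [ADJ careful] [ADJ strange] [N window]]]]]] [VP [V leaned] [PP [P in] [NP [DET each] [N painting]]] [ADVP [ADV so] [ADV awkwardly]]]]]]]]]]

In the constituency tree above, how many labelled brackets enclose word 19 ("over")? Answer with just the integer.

10

The word sits inside P, which is inside PP, inside NP, inside S, inside SBAR, inside VP, inside S, inside SBAR, inside VP, inside S — 10 brackets in all.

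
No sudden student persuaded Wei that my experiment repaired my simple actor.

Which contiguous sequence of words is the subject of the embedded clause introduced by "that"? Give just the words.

In the embedded clause introduced by "that" the verb is "repaired"; the NP preceding it, "my experiment", is the subject.

my experiment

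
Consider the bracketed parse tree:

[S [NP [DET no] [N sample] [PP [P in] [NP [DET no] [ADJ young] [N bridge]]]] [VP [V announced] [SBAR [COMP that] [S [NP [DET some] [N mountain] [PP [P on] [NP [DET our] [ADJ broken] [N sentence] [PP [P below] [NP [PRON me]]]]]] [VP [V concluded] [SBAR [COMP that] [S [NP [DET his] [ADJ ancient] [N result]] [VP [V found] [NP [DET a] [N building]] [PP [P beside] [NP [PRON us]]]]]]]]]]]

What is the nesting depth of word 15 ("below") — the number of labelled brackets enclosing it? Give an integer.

9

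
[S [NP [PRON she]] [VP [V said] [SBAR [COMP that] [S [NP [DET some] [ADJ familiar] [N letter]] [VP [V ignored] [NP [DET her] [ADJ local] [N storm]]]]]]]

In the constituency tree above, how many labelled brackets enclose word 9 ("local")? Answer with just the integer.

7

The word sits inside ADJ, which is inside NP, inside VP, inside S, inside SBAR, inside VP, inside S — 7 brackets in all.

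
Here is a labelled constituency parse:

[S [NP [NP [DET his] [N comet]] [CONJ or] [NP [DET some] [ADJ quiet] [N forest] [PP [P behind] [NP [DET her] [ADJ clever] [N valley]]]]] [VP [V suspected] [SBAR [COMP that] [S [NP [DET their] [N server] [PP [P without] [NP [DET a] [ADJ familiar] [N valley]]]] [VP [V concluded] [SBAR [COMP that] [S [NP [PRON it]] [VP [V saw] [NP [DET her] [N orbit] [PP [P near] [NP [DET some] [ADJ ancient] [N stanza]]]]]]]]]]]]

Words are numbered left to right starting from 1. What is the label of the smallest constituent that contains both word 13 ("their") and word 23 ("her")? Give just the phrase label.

S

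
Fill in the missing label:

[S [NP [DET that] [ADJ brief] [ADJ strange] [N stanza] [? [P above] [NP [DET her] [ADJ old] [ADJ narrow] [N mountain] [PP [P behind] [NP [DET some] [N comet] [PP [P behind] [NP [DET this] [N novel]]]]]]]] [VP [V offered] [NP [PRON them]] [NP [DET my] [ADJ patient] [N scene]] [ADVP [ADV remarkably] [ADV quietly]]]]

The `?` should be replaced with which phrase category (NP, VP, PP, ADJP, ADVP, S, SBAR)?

Looking at what the `?` directly dominates — P 'above', NP — this is a prepositional phrase (PP).

PP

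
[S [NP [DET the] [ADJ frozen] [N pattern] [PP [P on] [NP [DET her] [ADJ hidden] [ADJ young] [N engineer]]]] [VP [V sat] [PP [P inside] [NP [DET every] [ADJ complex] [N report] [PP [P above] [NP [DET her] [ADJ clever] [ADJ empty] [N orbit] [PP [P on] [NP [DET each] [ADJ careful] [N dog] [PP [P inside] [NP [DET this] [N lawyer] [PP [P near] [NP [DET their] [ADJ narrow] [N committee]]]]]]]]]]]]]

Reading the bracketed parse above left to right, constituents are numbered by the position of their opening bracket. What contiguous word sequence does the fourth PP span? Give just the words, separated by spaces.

Opening `[PP` markers occur at word positions 4, 10, 14, 19, 23, 26; the fourth of these opens the constituent [PP on each careful dog inside this lawyer near their narrow committee].

on each careful dog inside this lawyer near their narrow committee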